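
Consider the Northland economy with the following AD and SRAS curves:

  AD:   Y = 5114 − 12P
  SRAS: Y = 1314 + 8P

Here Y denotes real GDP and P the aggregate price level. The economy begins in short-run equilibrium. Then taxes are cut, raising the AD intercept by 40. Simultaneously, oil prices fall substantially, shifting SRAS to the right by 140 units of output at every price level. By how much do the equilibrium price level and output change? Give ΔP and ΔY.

After both shocks: AD is Y = 5154 − 12P and SRAS is Y = 1454 + 8P.
Setting them equal: 3700 = 20P, so P = 185.
Y = 5154 − 12·185 = 2934.
Initially P = 190, Y = 2834, so ΔP = -5 and ΔY = +100.

ΔP = -5, ΔY = +100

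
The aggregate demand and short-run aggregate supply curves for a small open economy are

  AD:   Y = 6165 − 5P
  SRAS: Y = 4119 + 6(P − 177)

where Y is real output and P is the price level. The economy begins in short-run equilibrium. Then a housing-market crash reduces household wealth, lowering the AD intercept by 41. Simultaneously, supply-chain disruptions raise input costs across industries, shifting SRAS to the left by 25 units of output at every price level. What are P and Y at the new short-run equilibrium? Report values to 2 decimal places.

After both shocks: AD is Y = 6124 − 5P and SRAS is Y = 3032 + 6P.
Setting them equal: 3092 = 11P, so P = 281.09.
Substituting into AD, Y = 4718.55.

P = 281.09, Y = 4718.55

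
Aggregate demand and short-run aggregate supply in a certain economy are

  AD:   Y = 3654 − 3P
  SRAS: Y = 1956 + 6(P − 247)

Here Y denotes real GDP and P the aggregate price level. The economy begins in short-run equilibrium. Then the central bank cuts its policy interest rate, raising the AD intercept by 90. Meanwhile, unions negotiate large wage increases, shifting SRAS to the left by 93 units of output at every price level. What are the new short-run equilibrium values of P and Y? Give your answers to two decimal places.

P = 373.67, Y = 2623.00

After both shocks: AD is Y = 3744 − 3P and SRAS is Y = 381 + 6P.
Setting them equal: 3363 = 9P, so P = 373.67.
Substituting into AD, Y = 2623.00.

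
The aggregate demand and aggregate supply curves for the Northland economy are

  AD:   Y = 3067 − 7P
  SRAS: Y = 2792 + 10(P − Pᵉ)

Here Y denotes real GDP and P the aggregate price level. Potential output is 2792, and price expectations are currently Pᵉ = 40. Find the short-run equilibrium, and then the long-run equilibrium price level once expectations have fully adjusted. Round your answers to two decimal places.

Short run: with Pᵉ = 40, SRAS is Y = 2392 + 10P. Setting AD = SRAS gives 675 = 17P, so P = 39.71 and Y = 3067 − 7P = 2789.06.
Output 2789.06 is below potential 2792, so over time expected prices fall and SRAS shifts right until Y returns to 2792.
Long run: Y = 2792 on the AD curve gives 2792 = 3067 − 7P, so P = 39.29.

Short run: P = 39.71, Y = 2789.06. Long run: P = 39.29.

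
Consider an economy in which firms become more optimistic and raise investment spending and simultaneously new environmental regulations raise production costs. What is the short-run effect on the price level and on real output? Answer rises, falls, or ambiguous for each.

The first event is a positive demand shock: AD shifts right, which by itself pushes P up and Y up.
The second is an adverse supply shock: SRAS shifts left, which by itself pushes P up and Y down.
Both shocks push P up, so P rises. The two shocks push Y in opposite directions, so the effect on Y is ambiguous.

Price level: rises; output: ambiguous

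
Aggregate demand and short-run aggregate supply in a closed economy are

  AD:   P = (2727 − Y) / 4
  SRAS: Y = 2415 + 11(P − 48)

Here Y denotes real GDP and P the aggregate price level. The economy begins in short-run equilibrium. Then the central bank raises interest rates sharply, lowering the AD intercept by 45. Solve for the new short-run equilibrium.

This is a negative demand shock: AD shifts left.
New AD: Y = 2682 − 4P.
SRAS can be written Y = 1887 + 11P.
Set AD = SRAS: 2682 − 4P = 1887 + 11P, so 795 = 15P and P = 53.
Y = 2682 − 4·53 = 2470.

P = 53, Y = 2470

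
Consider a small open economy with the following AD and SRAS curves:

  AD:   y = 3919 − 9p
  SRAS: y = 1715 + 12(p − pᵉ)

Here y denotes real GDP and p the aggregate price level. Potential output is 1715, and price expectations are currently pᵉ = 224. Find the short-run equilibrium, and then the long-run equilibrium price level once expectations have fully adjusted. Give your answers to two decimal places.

Short run: with pᵉ = 224, SRAS is y = 12p − 973. Setting AD = SRAS gives 4892 = 21p, so p = 232.95 and y = 3919 − 9p = 1822.43.
Output 1822.43 is above potential 1715, so over time expected prices rise and SRAS shifts left until y returns to 1715.
Long run: y = 1715 on the AD curve gives 1715 = 3919 − 9p, so p = 244.89.

Short run: p = 232.95, y = 1822.43. Long run: p = 244.89.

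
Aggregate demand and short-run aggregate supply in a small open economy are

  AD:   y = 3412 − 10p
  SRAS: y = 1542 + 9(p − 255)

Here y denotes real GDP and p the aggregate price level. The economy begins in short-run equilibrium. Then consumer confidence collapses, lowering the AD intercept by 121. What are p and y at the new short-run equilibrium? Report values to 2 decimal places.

p = 212.84, y = 1162.58

This is a negative demand shock: AD shifts left.
New AD: y = 3291 − 10p.
SRAS can be written y = 9p − 753.
Set AD = SRAS: 3291 − 10p = 9p − 753, so 4044 = 19p and p = 212.84.
Substituting into AD, y = 1162.58.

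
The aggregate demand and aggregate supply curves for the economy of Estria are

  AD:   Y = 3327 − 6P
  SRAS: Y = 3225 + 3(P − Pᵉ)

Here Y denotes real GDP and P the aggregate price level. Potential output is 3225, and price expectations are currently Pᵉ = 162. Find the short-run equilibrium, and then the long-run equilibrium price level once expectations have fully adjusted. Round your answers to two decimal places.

Short run: with Pᵉ = 162, SRAS is Y = 2739 + 3P. Setting AD = SRAS gives 588 = 9P, so P = 65.33 and Y = 3327 − 6P = 2935.00.
Output 2935.00 is below potential 3225, so over time expected prices fall and SRAS shifts right until Y returns to 3225.
Long run: Y = 3225 on the AD curve gives 3225 = 3327 − 6P, so P = 17.00.

Short run: P = 65.33, Y = 2935.00. Long run: P = 17.00.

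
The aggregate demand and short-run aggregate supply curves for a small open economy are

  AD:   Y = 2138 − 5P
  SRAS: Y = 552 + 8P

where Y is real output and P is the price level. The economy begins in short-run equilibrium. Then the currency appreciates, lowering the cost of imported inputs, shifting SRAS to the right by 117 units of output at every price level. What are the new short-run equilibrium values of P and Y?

P = 113, Y = 1573

This is a positive supply shock: SRAS shifts right.
New SRAS: Y = 669 + 8P.
Set AD = SRAS: 2138 − 5P = 669 + 8P, so 1469 = 13P and P = 113.
Y = 2138 − 5·113 = 1573.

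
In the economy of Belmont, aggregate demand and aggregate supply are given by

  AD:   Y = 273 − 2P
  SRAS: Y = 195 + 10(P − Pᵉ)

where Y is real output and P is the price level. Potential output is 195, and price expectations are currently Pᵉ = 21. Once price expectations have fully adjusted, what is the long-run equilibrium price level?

Long-run P = 39

Short run: with Pᵉ = 21, SRAS is Y = 10P − 15. Setting AD = SRAS gives 288 = 12P, so P = 24 and Y = 273 − 2·24 = 225.
Output 225 is above potential 195, so over time expected prices rise and SRAS shifts left until Y returns to 195.
Long run: Y = 195 on the AD curve gives 195 = 273 − 2P, so P = 39.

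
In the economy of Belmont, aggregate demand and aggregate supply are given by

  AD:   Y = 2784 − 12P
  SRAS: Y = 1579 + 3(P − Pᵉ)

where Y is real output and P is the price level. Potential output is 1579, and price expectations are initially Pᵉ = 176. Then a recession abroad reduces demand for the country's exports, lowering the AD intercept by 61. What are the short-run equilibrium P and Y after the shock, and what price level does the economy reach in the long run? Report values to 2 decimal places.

Short run: P = 111.47, Y = 1385.40. Long run: P = 95.33.

AD shifts left: new AD is Y = 2723 − 12P. With Pᵉ = 176, SRAS is Y = 1051 + 3P.
Short run: 2723 − 12P = 1051 + 3P gives 1672 = 15P, so P = 111.47 and Y = 2723 − 12P = 1385.40.
Y = 1385.40 is below potential 1579; expectations adjust and SRAS shifts right until Y = 1579.
Long run: on the new AD curve, 1579 = 2723 − 12P gives P = 95.33.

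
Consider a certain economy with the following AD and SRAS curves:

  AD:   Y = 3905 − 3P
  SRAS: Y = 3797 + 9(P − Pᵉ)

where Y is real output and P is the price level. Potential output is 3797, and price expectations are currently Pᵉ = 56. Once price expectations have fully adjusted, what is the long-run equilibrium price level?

Long-run P = 36

Short run: with Pᵉ = 56, SRAS is Y = 3293 + 9P. Setting AD = SRAS gives 612 = 12P, so P = 51 and Y = 3905 − 3·51 = 3752.
Output 3752 is below potential 3797, so over time expected prices fall and SRAS shifts right until Y returns to 3797.
Long run: Y = 3797 on the AD curve gives 3797 = 3905 − 3P, so P = 36.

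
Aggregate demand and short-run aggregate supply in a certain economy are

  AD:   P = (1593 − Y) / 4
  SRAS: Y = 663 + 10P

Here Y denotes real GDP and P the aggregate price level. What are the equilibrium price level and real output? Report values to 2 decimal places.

P = 66.43, Y = 1327.29

Rearrange AD to Y = 1593 − 4P.
Set AD = SRAS: 1593 − 4P = 663 + 10P, so 930 = 14P and P = 66.43.
Substituting into AD, Y = 1593 − 4P = 1327.29.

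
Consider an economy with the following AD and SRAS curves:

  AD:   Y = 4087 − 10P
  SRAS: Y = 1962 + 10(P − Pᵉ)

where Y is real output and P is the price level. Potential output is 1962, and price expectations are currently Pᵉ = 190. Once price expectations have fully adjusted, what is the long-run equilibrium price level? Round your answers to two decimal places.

Long-run P = 212.50

Short run: with Pᵉ = 190, SRAS is Y = 62 + 10P. Setting AD = SRAS gives 4025 = 20P, so P = 201.25 and Y = 4087 − 10P = 2074.50.
Output 2074.50 is above potential 1962, so over time expected prices rise and SRAS shifts left until Y returns to 1962.
Long run: Y = 1962 on the AD curve gives 1962 = 4087 − 10P, so P = 212.50.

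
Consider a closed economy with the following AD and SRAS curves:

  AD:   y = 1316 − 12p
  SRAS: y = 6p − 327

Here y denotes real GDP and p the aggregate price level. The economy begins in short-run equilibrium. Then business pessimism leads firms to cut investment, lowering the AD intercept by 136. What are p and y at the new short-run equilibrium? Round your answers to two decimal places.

This is a negative demand shock: AD shifts left.
New AD: y = 1180 − 12p.
Set AD = SRAS: 1180 − 12p = 6p − 327, so 1507 = 18p and p = 83.72.
Substituting into AD, y = 175.33.

p = 83.72, y = 175.33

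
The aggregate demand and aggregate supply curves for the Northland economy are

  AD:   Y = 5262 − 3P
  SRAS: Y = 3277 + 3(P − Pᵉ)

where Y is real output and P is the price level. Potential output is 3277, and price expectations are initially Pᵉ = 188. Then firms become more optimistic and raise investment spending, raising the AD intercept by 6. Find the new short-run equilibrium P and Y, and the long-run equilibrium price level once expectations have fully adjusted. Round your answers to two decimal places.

Short run: P = 425.83, Y = 3990.50. Long run: P = 663.67.

AD shifts right: new AD is Y = 5268 − 3P. With Pᵉ = 188, SRAS is Y = 2713 + 3P.
Short run: 5268 − 3P = 2713 + 3P gives 2555 = 6P, so P = 425.83 and Y = 5268 − 3P = 3990.50.
Y = 3990.50 is above potential 3277; expectations adjust and SRAS shifts left until Y = 3277.
Long run: on the new AD curve, 3277 = 5268 − 3P gives P = 663.67.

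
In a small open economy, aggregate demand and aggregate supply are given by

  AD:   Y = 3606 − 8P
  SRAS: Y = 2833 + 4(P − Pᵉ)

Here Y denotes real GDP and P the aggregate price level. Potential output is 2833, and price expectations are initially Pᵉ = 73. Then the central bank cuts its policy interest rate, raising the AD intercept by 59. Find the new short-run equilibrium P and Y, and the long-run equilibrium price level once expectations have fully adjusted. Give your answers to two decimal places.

AD shifts right: new AD is Y = 3665 − 8P. With Pᵉ = 73, SRAS is Y = 2541 + 4P.
Short run: 3665 − 8P = 2541 + 4P gives 1124 = 12P, so P = 93.67 and Y = 3665 − 8P = 2915.67.
Y = 2915.67 is above potential 2833; expectations adjust and SRAS shifts left until Y = 2833.
Long run: on the new AD curve, 2833 = 3665 − 8P gives P = 104.00.

Short run: P = 93.67, Y = 2915.67. Long run: P = 104.00.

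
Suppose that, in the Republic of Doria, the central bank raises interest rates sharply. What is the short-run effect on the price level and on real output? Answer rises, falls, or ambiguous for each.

Price level: falls; output: falls

This is a negative demand shock: AD shifts left.
Moving along the upward-sloping SRAS curve, P falls and Y falls.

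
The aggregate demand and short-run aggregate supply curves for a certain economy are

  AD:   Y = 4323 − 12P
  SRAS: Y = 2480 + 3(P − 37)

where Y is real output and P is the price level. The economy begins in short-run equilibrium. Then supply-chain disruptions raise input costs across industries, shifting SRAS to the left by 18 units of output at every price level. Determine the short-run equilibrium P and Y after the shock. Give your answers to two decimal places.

P = 131.47, Y = 2745.40

This is a negative supply shock: SRAS shifts left.
New SRAS: Y = 2351 + 3P.
Set AD = SRAS: 4323 − 12P = 2351 + 3P, so 1972 = 15P and P = 131.47.
Substituting into AD, Y = 2745.40.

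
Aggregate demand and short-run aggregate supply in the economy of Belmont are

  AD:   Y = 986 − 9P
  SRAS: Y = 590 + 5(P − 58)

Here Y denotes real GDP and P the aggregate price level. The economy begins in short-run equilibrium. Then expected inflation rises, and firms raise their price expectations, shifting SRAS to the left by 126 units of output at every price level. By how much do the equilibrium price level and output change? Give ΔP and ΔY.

This is a negative supply shock: SRAS shifts left.
New SRAS: Y = 174 + 5P.
Set AD = SRAS: 986 − 9P = 174 + 5P, so 812 = 14P and P = 58.
Y = 986 − 9·58 = 464.
Initially P = 49, Y = 545, so ΔP = +9 and ΔY = -81.

ΔP = +9, ΔY = -81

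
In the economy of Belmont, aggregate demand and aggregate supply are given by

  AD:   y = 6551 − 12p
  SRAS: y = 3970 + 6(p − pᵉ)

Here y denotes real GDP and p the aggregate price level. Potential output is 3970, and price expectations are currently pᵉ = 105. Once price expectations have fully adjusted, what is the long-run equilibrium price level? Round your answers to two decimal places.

Long-run p = 215.08

Short run: with pᵉ = 105, SRAS is y = 3340 + 6p. Setting AD = SRAS gives 3211 = 18p, so p = 178.39 and y = 6551 − 12p = 4410.33.
Output 4410.33 is above potential 3970, so over time expected prices rise and SRAS shifts left until y returns to 3970.
Long run: y = 3970 on the AD curve gives 3970 = 6551 − 12p, so p = 215.08.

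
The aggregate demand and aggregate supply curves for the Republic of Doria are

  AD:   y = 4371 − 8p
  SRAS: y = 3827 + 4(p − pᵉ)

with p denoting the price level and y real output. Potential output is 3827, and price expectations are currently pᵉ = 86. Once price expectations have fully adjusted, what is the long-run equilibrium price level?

Short run: with pᵉ = 86, SRAS is y = 3483 + 4p. Setting AD = SRAS gives 888 = 12p, so p = 74 and y = 4371 − 8·74 = 3779.
Output 3779 is below potential 3827, so over time expected prices fall and SRAS shifts right until y returns to 3827.
Long run: y = 3827 on the AD curve gives 3827 = 4371 − 8p, so p = 68.

Long-run p = 68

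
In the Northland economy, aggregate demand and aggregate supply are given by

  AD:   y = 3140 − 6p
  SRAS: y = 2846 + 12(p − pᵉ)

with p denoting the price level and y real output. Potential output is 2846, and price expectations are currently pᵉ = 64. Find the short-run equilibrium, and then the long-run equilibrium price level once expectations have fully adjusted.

Short run: p = 59, y = 2786. Long run: p = 49.

Short run: with pᵉ = 64, SRAS is y = 2078 + 12p. Setting AD = SRAS gives 1062 = 18p, so p = 59 and y = 3140 − 6·59 = 2786.
Output 2786 is below potential 2846, so over time expected prices fall and SRAS shifts right until y returns to 2846.
Long run: y = 2846 on the AD curve gives 2846 = 3140 − 6p, so p = 49.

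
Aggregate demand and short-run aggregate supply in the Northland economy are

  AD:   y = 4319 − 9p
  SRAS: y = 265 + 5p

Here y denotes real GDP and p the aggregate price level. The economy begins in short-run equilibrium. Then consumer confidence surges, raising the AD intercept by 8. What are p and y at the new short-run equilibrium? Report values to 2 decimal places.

This is a positive demand shock: AD shifts right.
New AD: y = 4327 − 9p.
Set AD = SRAS: 4327 − 9p = 265 + 5p, so 4062 = 14p and p = 290.14.
Substituting into AD, y = 1715.71.

p = 290.14, y = 1715.71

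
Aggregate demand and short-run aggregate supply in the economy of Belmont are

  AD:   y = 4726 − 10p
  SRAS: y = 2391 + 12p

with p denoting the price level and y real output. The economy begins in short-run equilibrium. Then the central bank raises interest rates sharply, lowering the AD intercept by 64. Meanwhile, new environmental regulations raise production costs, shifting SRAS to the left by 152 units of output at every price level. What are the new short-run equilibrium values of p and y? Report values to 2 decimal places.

p = 110.14, y = 3560.64

After both shocks: AD is y = 4662 − 10p and SRAS is y = 2239 + 12p.
Setting them equal: 2423 = 22p, so p = 110.14.
Substituting into AD, y = 3560.64.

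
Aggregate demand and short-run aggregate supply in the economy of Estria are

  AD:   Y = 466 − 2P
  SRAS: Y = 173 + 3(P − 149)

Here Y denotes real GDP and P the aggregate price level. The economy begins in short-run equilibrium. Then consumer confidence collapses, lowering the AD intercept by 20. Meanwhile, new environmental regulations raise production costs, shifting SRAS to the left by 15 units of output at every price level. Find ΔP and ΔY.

ΔP = -1, ΔY = -18

After both shocks: AD is Y = 446 − 2P and SRAS is Y = 3P − 289.
Setting them equal: 735 = 5P, so P = 147.
Y = 446 − 2·147 = 152.
Initially P = 148, Y = 170, so ΔP = -1 and ΔY = -18.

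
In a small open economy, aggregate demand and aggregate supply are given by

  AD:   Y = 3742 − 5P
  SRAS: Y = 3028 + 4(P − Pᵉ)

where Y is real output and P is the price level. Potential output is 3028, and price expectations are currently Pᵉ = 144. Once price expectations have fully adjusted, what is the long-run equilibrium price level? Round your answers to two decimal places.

Short run: with Pᵉ = 144, SRAS is Y = 2452 + 4P. Setting AD = SRAS gives 1290 = 9P, so P = 143.33 and Y = 3742 − 5P = 3025.33.
Output 3025.33 is below potential 3028, so over time expected prices fall and SRAS shifts right until Y returns to 3028.
Long run: Y = 3028 on the AD curve gives 3028 = 3742 − 5P, so P = 142.80.

Long-run P = 142.80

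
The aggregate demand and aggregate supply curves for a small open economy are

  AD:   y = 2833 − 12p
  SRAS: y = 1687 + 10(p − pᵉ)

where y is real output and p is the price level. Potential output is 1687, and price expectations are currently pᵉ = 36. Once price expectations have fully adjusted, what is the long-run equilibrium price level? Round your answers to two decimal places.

Short run: with pᵉ = 36, SRAS is y = 1327 + 10p. Setting AD = SRAS gives 1506 = 22p, so p = 68.45 and y = 2833 − 12p = 2011.55.
Output 2011.55 is above potential 1687, so over time expected prices rise and SRAS shifts left until y returns to 1687.
Long run: y = 1687 on the AD curve gives 1687 = 2833 − 12p, so p = 95.50.

Long-run p = 95.50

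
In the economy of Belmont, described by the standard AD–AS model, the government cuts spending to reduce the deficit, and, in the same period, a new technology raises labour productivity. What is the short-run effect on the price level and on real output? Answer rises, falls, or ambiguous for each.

The first event is a negative demand shock: AD shifts left, which by itself pushes P down and Y down.
The second is a favourable supply shock: SRAS shifts right, which by itself pushes P down and Y up.
Both shocks push P down, so P falls. The two shocks push Y in opposite directions, so the effect on Y is ambiguous.

Price level: falls; output: ambiguous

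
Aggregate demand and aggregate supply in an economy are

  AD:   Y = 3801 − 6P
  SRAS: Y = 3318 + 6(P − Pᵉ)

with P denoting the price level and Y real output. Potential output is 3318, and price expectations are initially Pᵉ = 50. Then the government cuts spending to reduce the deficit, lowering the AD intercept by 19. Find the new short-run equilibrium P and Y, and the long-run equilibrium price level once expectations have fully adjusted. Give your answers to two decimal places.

AD shifts left: new AD is Y = 3782 − 6P. With Pᵉ = 50, SRAS is Y = 3018 + 6P.
Short run: 3782 − 6P = 3018 + 6P gives 764 = 12P, so P = 63.67 and Y = 3782 − 6P = 3400.00.
Y = 3400.00 is above potential 3318; expectations adjust and SRAS shifts left until Y = 3318.
Long run: on the new AD curve, 3318 = 3782 − 6P gives P = 77.33.

Short run: P = 63.67, Y = 3400.00. Long run: P = 77.33.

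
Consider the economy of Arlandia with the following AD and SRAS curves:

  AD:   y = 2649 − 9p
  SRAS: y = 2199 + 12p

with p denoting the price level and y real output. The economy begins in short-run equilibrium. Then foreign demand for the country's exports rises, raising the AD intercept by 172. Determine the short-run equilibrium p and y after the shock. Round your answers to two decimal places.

This is a positive demand shock: AD shifts right.
New AD: y = 2821 − 9p.
Set AD = SRAS: 2821 − 9p = 2199 + 12p, so 622 = 21p and p = 29.62.
Substituting into AD, y = 2554.43.

p = 29.62, y = 2554.43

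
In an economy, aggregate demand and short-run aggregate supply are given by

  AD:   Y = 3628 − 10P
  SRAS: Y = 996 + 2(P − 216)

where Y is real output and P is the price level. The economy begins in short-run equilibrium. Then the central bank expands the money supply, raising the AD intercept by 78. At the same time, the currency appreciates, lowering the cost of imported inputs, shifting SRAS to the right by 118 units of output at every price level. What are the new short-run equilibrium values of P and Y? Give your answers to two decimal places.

After both shocks: AD is Y = 3706 − 10P and SRAS is Y = 682 + 2P.
Setting them equal: 3024 = 12P, so P = 252.00.
Substituting into AD, Y = 1186.00.

P = 252.00, Y = 1186.00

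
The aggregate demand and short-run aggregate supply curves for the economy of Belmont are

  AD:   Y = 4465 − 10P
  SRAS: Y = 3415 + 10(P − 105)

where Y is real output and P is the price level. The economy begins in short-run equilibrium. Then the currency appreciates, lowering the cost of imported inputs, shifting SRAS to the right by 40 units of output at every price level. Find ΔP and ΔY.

ΔP = -2, ΔY = +20

This is a positive supply shock: SRAS shifts right.
New SRAS: Y = 2405 + 10P.
Set AD = SRAS: 4465 − 10P = 2405 + 10P, so 2060 = 20P and P = 103.
Y = 4465 − 10·103 = 3435.
Initially P = 105, Y = 3415, so ΔP = -2 and ΔY = +20.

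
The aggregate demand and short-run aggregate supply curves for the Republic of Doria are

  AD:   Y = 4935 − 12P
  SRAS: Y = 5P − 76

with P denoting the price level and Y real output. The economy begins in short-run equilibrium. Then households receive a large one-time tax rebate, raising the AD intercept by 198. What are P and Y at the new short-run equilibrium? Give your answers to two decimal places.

P = 306.41, Y = 1456.06

This is a positive demand shock: AD shifts right.
New AD: Y = 5133 − 12P.
Set AD = SRAS: 5133 − 12P = 5P − 76, so 5209 = 17P and P = 306.41.
Substituting into AD, Y = 1456.06.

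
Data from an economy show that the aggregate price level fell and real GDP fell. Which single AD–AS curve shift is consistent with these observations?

AD shifted left

P fell and Y fell. An AD shift moves P and Y in the same direction; an SRAS shift moves them in opposite directions.
Here P and Y moved in the same direction, so the AD curve shifted.
Since Y fell, AD shifted left.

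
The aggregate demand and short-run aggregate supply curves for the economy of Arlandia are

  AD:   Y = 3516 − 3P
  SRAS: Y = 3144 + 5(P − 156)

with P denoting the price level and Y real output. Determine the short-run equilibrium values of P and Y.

Write SRAS as Y = 3144 + 5P − 780 = 2364 + 5P.
Set AD = SRAS: 3516 − 3P = 2364 + 5P, so 1152 = 8P and P = 144.
Then Y = 3516 − 3·144 = 3084.

P = 144, Y = 3084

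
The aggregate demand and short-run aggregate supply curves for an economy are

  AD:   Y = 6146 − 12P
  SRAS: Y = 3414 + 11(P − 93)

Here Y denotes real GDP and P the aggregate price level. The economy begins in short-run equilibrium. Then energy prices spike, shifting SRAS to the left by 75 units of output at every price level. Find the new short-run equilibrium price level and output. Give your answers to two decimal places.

P = 166.52, Y = 4147.74

This is a negative supply shock: SRAS shifts left.
New SRAS: Y = 2316 + 11P.
Set AD = SRAS: 6146 − 12P = 2316 + 11P, so 3830 = 23P and P = 166.52.
Substituting into AD, Y = 4147.74.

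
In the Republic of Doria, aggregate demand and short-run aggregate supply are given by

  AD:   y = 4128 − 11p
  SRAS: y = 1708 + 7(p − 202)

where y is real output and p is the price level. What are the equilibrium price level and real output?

Write SRAS as y = 1708 + 7p − 1414 = 294 + 7p.
Set AD = SRAS: 4128 − 11p = 294 + 7p, so 3834 = 18p and p = 213.
Then y = 4128 − 11·213 = 1785.

p = 213, y = 1785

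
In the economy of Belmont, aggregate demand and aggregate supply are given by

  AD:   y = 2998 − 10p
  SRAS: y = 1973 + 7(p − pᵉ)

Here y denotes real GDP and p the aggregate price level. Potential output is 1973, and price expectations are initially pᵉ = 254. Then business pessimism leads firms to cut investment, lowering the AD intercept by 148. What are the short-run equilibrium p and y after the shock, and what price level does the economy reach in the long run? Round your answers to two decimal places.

AD shifts left: new AD is y = 2850 − 10p. With pᵉ = 254, SRAS is y = 195 + 7p.
Short run: 2850 − 10p = 195 + 7p gives 2655 = 17p, so p = 156.18 and y = 2850 − 10p = 1288.24.
y = 1288.24 is below potential 1973; expectations adjust and SRAS shifts right until y = 1973.
Long run: on the new AD curve, 1973 = 2850 − 10p gives p = 87.70.

Short run: p = 156.18, y = 1288.24. Long run: p = 87.70.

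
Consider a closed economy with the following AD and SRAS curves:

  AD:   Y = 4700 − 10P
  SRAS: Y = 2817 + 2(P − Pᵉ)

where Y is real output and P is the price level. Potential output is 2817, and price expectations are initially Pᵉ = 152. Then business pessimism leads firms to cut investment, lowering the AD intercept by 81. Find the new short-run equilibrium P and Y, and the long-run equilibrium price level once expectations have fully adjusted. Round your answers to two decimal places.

AD shifts left: new AD is Y = 4619 − 10P. With Pᵉ = 152, SRAS is Y = 2513 + 2P.
Short run: 4619 − 10P = 2513 + 2P gives 2106 = 12P, so P = 175.50 and Y = 4619 − 10P = 2864.00.
Y = 2864.00 is above potential 2817; expectations adjust and SRAS shifts left until Y = 2817.
Long run: on the new AD curve, 2817 = 4619 − 10P gives P = 180.20.

Short run: P = 175.50, Y = 2864.00. Long run: P = 180.20.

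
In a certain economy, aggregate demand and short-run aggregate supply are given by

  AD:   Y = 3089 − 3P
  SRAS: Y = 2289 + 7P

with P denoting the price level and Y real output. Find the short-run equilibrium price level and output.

Set AD = SRAS: 3089 − 3P = 2289 + 7P, so 800 = 10P and P = 80.
Then Y = 3089 − 3·80 = 2849.

P = 80, Y = 2849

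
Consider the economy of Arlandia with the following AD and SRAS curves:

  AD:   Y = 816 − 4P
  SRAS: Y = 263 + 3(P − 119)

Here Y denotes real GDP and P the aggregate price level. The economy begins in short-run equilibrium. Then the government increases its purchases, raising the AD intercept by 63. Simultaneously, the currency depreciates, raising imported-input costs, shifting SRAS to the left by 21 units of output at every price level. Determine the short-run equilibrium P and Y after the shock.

After both shocks: AD is Y = 879 − 4P and SRAS is Y = 3P − 115.
Setting them equal: 994 = 7P, so P = 142.
Y = 879 − 4·142 = 311.

P = 142, Y = 311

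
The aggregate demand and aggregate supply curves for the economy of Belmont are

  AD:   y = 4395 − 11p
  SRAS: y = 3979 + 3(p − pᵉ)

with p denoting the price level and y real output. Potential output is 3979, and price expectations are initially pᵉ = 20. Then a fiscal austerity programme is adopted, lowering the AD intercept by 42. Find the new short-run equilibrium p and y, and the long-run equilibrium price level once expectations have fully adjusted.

Short run: p = 31, y = 4012. Long run: p = 34.

AD shifts left: new AD is y = 4353 − 11p. With pᵉ = 20, SRAS is y = 3919 + 3p.
Short run: 4353 − 11p = 3919 + 3p gives 434 = 14p, so p = 31 and y = 4353 − 11·31 = 4012.
y = 4012 is above potential 3979; expectations adjust and SRAS shifts left until y = 3979.
Long run: on the new AD curve, 3979 = 4353 − 11p gives p = 34.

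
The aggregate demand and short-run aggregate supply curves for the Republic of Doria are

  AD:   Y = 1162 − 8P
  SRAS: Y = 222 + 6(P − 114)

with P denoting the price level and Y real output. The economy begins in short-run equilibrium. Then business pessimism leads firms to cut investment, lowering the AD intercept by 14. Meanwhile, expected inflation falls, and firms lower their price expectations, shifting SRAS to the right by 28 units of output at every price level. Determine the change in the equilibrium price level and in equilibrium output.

ΔP = -3, ΔY = +10

After both shocks: AD is Y = 1148 − 8P and SRAS is Y = 6P − 434.
Setting them equal: 1582 = 14P, so P = 113.
Y = 1148 − 8·113 = 244.
Initially P = 116, Y = 234, so ΔP = -3 and ΔY = +10.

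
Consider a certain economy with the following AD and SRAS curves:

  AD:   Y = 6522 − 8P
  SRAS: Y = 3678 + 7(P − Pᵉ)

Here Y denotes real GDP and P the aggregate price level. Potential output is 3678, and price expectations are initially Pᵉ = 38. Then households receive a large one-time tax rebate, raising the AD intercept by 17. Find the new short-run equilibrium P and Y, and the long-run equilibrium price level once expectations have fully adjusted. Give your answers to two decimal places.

Short run: P = 208.47, Y = 4871.27. Long run: P = 357.63.

AD shifts right: new AD is Y = 6539 − 8P. With Pᵉ = 38, SRAS is Y = 3412 + 7P.
Short run: 6539 − 8P = 3412 + 7P gives 3127 = 15P, so P = 208.47 and Y = 6539 − 8P = 4871.27.
Y = 4871.27 is above potential 3678; expectations adjust and SRAS shifts left until Y = 3678.
Long run: on the new AD curve, 3678 = 6539 − 8P gives P = 357.63.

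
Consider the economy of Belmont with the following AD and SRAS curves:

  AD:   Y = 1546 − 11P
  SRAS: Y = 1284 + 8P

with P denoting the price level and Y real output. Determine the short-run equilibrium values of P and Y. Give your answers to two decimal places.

Set AD = SRAS: 1546 − 11P = 1284 + 8P, so 262 = 19P and P = 13.79.
Substituting into AD, Y = 1546 − 11P = 1394.32.

P = 13.79, Y = 1394.32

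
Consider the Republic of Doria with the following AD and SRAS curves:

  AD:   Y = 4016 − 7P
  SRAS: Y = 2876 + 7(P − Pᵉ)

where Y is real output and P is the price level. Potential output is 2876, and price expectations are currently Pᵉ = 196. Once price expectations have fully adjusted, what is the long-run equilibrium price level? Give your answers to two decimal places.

Long-run P = 162.86

Short run: with Pᵉ = 196, SRAS is Y = 1504 + 7P. Setting AD = SRAS gives 2512 = 14P, so P = 179.43 and Y = 4016 − 7P = 2760.00.
Output 2760.00 is below potential 2876, so over time expected prices fall and SRAS shifts right until Y returns to 2876.
Long run: Y = 2876 on the AD curve gives 2876 = 4016 − 7P, so P = 162.86.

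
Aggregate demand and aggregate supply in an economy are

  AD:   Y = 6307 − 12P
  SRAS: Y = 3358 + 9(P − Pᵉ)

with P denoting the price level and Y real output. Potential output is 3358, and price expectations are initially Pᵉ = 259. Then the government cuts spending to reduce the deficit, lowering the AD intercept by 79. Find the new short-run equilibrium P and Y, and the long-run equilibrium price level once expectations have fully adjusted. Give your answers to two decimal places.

AD shifts left: new AD is Y = 6228 − 12P. With Pᵉ = 259, SRAS is Y = 1027 + 9P.
Short run: 6228 − 12P = 1027 + 9P gives 5201 = 21P, so P = 247.67 and Y = 6228 − 12P = 3256.00.
Y = 3256.00 is below potential 3358; expectations adjust and SRAS shifts right until Y = 3358.
Long run: on the new AD curve, 3358 = 6228 − 12P gives P = 239.17.

Short run: P = 247.67, Y = 3256.00. Long run: P = 239.17.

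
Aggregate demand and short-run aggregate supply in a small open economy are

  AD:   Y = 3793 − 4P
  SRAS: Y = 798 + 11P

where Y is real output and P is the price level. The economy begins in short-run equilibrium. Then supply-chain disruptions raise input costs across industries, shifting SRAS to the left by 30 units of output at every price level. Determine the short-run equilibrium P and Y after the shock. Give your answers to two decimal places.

P = 201.67, Y = 2986.33

This is a negative supply shock: SRAS shifts left.
New SRAS: Y = 768 + 11P.
Set AD = SRAS: 3793 − 4P = 768 + 11P, so 3025 = 15P and P = 201.67.
Substituting into AD, Y = 2986.33.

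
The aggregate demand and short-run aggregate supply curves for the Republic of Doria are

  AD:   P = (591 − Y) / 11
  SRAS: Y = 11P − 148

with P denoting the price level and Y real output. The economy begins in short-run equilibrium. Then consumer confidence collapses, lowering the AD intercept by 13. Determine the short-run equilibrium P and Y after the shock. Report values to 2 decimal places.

P = 33.00, Y = 215.00

This is a negative demand shock: AD shifts left.
New AD: Y = 578 − 11P.
Set AD = SRAS: 578 − 11P = 11P − 148, so 726 = 22P and P = 33.00.
Substituting into AD, Y = 215.00.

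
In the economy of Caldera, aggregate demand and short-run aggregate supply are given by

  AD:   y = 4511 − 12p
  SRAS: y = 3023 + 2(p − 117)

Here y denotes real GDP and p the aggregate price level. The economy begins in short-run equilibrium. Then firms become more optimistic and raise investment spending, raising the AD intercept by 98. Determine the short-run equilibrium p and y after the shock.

This is a positive demand shock: AD shifts right.
New AD: y = 4609 − 12p.
SRAS can be written y = 2789 + 2p.
Set AD = SRAS: 4609 − 12p = 2789 + 2p, so 1820 = 14p and p = 130.
y = 4609 − 12·130 = 3049.

p = 130, y = 3049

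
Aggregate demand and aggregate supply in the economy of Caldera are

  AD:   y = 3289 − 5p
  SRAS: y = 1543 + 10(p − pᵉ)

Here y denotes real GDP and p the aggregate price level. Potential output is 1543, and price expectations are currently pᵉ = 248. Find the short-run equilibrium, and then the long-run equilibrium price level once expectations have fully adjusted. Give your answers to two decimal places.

Short run: p = 281.73, y = 1880.33. Long run: p = 349.20.

Short run: with pᵉ = 248, SRAS is y = 10p − 937. Setting AD = SRAS gives 4226 = 15p, so p = 281.73 and y = 3289 − 5p = 1880.33.
Output 1880.33 is above potential 1543, so over time expected prices rise and SRAS shifts left until y returns to 1543.
Long run: y = 1543 on the AD curve gives 1543 = 3289 − 5p, so p = 349.20.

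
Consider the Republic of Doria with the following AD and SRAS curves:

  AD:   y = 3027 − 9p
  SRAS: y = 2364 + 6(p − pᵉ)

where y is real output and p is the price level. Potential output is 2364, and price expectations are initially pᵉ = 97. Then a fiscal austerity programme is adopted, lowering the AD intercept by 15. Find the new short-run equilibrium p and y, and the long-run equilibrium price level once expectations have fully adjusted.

Short run: p = 82, y = 2274. Long run: p = 72.

AD shifts left: new AD is y = 3012 − 9p. With pᵉ = 97, SRAS is y = 1782 + 6p.
Short run: 3012 − 9p = 1782 + 6p gives 1230 = 15p, so p = 82 and y = 3012 − 9·82 = 2274.
y = 2274 is below potential 2364; expectations adjust and SRAS shifts right until y = 2364.
Long run: on the new AD curve, 2364 = 3012 − 9p gives p = 72.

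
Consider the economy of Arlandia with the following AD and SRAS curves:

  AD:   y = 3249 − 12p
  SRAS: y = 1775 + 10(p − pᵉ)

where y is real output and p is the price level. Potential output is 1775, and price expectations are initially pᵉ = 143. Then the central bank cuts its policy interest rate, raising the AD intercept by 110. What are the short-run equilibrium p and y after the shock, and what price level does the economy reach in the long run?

AD shifts right: new AD is y = 3359 − 12p. With pᵉ = 143, SRAS is y = 345 + 10p.
Short run: 3359 − 12p = 345 + 10p gives 3014 = 22p, so p = 137 and y = 3359 − 12·137 = 1715.
y = 1715 is below potential 1775; expectations adjust and SRAS shifts right until y = 1775.
Long run: on the new AD curve, 1775 = 3359 − 12p gives p = 132.

Short run: p = 137, y = 1715. Long run: p = 132.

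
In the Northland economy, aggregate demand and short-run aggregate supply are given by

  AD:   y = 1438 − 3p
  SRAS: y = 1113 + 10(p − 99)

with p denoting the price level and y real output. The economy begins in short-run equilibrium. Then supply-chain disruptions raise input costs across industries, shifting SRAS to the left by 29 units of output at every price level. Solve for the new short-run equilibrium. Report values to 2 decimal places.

p = 103.38, y = 1127.85

This is a negative supply shock: SRAS shifts left.
New SRAS: y = 94 + 10p.
Set AD = SRAS: 1438 − 3p = 94 + 10p, so 1344 = 13p and p = 103.38.
Substituting into AD, y = 1127.85.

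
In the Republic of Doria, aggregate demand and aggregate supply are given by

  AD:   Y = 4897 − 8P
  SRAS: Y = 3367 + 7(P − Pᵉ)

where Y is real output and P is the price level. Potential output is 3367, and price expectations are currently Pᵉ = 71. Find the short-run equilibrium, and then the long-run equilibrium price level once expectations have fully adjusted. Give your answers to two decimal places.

Short run: with Pᵉ = 71, SRAS is Y = 2870 + 7P. Setting AD = SRAS gives 2027 = 15P, so P = 135.13 and Y = 4897 − 8P = 3815.93.
Output 3815.93 is above potential 3367, so over time expected prices rise and SRAS shifts left until Y returns to 3367.
Long run: Y = 3367 on the AD curve gives 3367 = 4897 − 8P, so P = 191.25.

Short run: P = 135.13, Y = 3815.93. Long run: P = 191.25.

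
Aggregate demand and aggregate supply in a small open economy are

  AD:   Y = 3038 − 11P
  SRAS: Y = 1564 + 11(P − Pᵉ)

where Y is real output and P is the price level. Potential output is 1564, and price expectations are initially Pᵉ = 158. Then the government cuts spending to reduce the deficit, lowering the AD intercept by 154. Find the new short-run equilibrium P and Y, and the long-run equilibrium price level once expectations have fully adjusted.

AD shifts left: new AD is Y = 2884 − 11P. With Pᵉ = 158, SRAS is Y = 11P − 174.
Short run: 2884 − 11P = 11P − 174 gives 3058 = 22P, so P = 139 and Y = 2884 − 11·139 = 1355.
Y = 1355 is below potential 1564; expectations adjust and SRAS shifts right until Y = 1564.
Long run: on the new AD curve, 1564 = 2884 − 11P gives P = 120.

Short run: P = 139, Y = 1355. Long run: P = 120.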